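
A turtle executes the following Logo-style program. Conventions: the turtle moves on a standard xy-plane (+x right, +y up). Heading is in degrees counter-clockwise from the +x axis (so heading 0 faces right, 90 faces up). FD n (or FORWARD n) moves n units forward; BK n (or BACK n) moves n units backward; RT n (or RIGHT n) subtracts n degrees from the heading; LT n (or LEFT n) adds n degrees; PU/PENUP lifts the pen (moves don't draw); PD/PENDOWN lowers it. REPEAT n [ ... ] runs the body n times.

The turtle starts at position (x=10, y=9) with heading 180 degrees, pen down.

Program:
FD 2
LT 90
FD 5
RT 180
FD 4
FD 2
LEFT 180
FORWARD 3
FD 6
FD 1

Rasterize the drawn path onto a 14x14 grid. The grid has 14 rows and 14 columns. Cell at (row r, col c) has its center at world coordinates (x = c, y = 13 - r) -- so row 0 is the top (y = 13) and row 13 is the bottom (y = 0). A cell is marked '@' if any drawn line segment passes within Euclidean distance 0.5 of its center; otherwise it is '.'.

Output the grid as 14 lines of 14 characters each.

Answer: ..............
..............
..............
........@.....
........@@@...
........@.....
........@.....
........@.....
........@.....
........@.....
........@.....
........@.....
........@.....
........@.....

Derivation:
Segment 0: (10,9) -> (8,9)
Segment 1: (8,9) -> (8,4)
Segment 2: (8,4) -> (8,8)
Segment 3: (8,8) -> (8,10)
Segment 4: (8,10) -> (8,7)
Segment 5: (8,7) -> (8,1)
Segment 6: (8,1) -> (8,0)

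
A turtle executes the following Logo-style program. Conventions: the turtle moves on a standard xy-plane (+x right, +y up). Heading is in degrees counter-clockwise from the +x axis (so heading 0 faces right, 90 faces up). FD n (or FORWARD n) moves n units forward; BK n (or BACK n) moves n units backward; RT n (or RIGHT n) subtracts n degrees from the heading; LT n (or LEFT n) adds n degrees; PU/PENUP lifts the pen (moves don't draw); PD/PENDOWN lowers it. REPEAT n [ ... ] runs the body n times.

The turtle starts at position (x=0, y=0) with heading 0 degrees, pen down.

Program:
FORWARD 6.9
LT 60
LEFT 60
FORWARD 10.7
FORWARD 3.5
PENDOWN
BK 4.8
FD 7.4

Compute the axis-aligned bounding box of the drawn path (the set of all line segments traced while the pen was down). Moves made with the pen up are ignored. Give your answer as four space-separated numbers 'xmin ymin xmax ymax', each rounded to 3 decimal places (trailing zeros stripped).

Answer: -1.5 0 6.9 14.549

Derivation:
Executing turtle program step by step:
Start: pos=(0,0), heading=0, pen down
FD 6.9: (0,0) -> (6.9,0) [heading=0, draw]
LT 60: heading 0 -> 60
LT 60: heading 60 -> 120
FD 10.7: (6.9,0) -> (1.55,9.266) [heading=120, draw]
FD 3.5: (1.55,9.266) -> (-0.2,12.298) [heading=120, draw]
PD: pen down
BK 4.8: (-0.2,12.298) -> (2.2,8.141) [heading=120, draw]
FD 7.4: (2.2,8.141) -> (-1.5,14.549) [heading=120, draw]
Final: pos=(-1.5,14.549), heading=120, 5 segment(s) drawn

Segment endpoints: x in {-1.5, -0.2, 0, 1.55, 2.2, 6.9}, y in {0, 8.141, 9.266, 12.298, 14.549}
xmin=-1.5, ymin=0, xmax=6.9, ymax=14.549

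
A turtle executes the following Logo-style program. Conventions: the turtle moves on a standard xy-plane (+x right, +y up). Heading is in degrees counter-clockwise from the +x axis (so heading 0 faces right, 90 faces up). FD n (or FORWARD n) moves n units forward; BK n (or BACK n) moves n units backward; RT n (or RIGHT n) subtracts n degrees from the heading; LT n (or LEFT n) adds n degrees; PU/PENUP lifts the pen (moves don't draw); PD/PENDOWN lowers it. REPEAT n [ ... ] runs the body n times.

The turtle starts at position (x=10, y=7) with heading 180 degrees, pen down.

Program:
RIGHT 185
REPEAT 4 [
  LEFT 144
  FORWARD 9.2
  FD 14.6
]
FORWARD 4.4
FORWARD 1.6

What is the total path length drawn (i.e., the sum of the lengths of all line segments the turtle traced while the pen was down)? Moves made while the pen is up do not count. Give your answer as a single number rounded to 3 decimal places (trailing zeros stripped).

Executing turtle program step by step:
Start: pos=(10,7), heading=180, pen down
RT 185: heading 180 -> 355
REPEAT 4 [
  -- iteration 1/4 --
  LT 144: heading 355 -> 139
  FD 9.2: (10,7) -> (3.057,13.036) [heading=139, draw]
  FD 14.6: (3.057,13.036) -> (-7.962,22.614) [heading=139, draw]
  -- iteration 2/4 --
  LT 144: heading 139 -> 283
  FD 9.2: (-7.962,22.614) -> (-5.893,13.65) [heading=283, draw]
  FD 14.6: (-5.893,13.65) -> (-2.608,-0.576) [heading=283, draw]
  -- iteration 3/4 --
  LT 144: heading 283 -> 67
  FD 9.2: (-2.608,-0.576) -> (0.986,7.893) [heading=67, draw]
  FD 14.6: (0.986,7.893) -> (6.691,21.332) [heading=67, draw]
  -- iteration 4/4 --
  LT 144: heading 67 -> 211
  FD 9.2: (6.691,21.332) -> (-1.195,16.594) [heading=211, draw]
  FD 14.6: (-1.195,16.594) -> (-13.709,9.074) [heading=211, draw]
]
FD 4.4: (-13.709,9.074) -> (-17.481,6.808) [heading=211, draw]
FD 1.6: (-17.481,6.808) -> (-18.852,5.984) [heading=211, draw]
Final: pos=(-18.852,5.984), heading=211, 10 segment(s) drawn

Segment lengths:
  seg 1: (10,7) -> (3.057,13.036), length = 9.2
  seg 2: (3.057,13.036) -> (-7.962,22.614), length = 14.6
  seg 3: (-7.962,22.614) -> (-5.893,13.65), length = 9.2
  seg 4: (-5.893,13.65) -> (-2.608,-0.576), length = 14.6
  seg 5: (-2.608,-0.576) -> (0.986,7.893), length = 9.2
  seg 6: (0.986,7.893) -> (6.691,21.332), length = 14.6
  seg 7: (6.691,21.332) -> (-1.195,16.594), length = 9.2
  seg 8: (-1.195,16.594) -> (-13.709,9.074), length = 14.6
  seg 9: (-13.709,9.074) -> (-17.481,6.808), length = 4.4
  seg 10: (-17.481,6.808) -> (-18.852,5.984), length = 1.6
Total = 101.2

Answer: 101.2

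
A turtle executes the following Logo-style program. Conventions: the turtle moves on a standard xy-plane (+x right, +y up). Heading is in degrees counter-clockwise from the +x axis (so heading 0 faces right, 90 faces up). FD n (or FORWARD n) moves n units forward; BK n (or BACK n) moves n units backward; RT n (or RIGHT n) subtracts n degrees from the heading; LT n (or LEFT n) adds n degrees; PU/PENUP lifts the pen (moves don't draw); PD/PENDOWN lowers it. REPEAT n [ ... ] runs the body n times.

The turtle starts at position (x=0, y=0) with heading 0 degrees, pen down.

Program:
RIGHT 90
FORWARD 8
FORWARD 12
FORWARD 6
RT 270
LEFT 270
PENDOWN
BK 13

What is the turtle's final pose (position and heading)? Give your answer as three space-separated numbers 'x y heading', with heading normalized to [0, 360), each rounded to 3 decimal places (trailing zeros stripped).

Answer: 0 -13 270

Derivation:
Executing turtle program step by step:
Start: pos=(0,0), heading=0, pen down
RT 90: heading 0 -> 270
FD 8: (0,0) -> (0,-8) [heading=270, draw]
FD 12: (0,-8) -> (0,-20) [heading=270, draw]
FD 6: (0,-20) -> (0,-26) [heading=270, draw]
RT 270: heading 270 -> 0
LT 270: heading 0 -> 270
PD: pen down
BK 13: (0,-26) -> (0,-13) [heading=270, draw]
Final: pos=(0,-13), heading=270, 4 segment(s) drawn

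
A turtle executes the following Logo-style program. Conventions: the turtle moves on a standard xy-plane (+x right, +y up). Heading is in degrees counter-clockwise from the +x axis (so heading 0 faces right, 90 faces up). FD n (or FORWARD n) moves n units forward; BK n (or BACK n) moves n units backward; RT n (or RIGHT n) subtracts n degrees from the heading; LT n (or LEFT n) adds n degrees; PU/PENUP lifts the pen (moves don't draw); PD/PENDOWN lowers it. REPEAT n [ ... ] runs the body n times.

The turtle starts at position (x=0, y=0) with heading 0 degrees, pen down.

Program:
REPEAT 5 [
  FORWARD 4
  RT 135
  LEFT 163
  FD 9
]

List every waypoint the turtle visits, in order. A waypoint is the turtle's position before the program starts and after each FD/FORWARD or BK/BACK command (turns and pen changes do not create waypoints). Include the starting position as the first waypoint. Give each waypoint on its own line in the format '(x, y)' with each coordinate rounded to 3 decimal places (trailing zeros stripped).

Executing turtle program step by step:
Start: pos=(0,0), heading=0, pen down
REPEAT 5 [
  -- iteration 1/5 --
  FD 4: (0,0) -> (4,0) [heading=0, draw]
  RT 135: heading 0 -> 225
  LT 163: heading 225 -> 28
  FD 9: (4,0) -> (11.947,4.225) [heading=28, draw]
  -- iteration 2/5 --
  FD 4: (11.947,4.225) -> (15.478,6.103) [heading=28, draw]
  RT 135: heading 28 -> 253
  LT 163: heading 253 -> 56
  FD 9: (15.478,6.103) -> (20.511,13.564) [heading=56, draw]
  -- iteration 3/5 --
  FD 4: (20.511,13.564) -> (22.748,16.881) [heading=56, draw]
  RT 135: heading 56 -> 281
  LT 163: heading 281 -> 84
  FD 9: (22.748,16.881) -> (23.689,25.831) [heading=84, draw]
  -- iteration 4/5 --
  FD 4: (23.689,25.831) -> (24.107,29.809) [heading=84, draw]
  RT 135: heading 84 -> 309
  LT 163: heading 309 -> 112
  FD 9: (24.107,29.809) -> (20.735,38.154) [heading=112, draw]
  -- iteration 5/5 --
  FD 4: (20.735,38.154) -> (19.237,41.863) [heading=112, draw]
  RT 135: heading 112 -> 337
  LT 163: heading 337 -> 140
  FD 9: (19.237,41.863) -> (12.342,47.648) [heading=140, draw]
]
Final: pos=(12.342,47.648), heading=140, 10 segment(s) drawn
Waypoints (11 total):
(0, 0)
(4, 0)
(11.947, 4.225)
(15.478, 6.103)
(20.511, 13.564)
(22.748, 16.881)
(23.689, 25.831)
(24.107, 29.809)
(20.735, 38.154)
(19.237, 41.863)
(12.342, 47.648)

Answer: (0, 0)
(4, 0)
(11.947, 4.225)
(15.478, 6.103)
(20.511, 13.564)
(22.748, 16.881)
(23.689, 25.831)
(24.107, 29.809)
(20.735, 38.154)
(19.237, 41.863)
(12.342, 47.648)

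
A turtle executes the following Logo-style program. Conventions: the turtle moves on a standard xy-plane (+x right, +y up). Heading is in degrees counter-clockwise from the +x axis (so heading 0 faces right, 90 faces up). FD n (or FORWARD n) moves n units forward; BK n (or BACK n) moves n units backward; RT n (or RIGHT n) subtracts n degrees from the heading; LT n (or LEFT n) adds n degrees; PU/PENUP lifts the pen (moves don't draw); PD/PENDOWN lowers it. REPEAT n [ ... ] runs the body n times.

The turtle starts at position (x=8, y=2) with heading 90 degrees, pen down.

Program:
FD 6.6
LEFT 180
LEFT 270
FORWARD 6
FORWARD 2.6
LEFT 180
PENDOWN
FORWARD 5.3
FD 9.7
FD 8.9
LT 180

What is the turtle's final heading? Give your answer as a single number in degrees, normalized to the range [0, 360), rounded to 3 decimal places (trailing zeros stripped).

Executing turtle program step by step:
Start: pos=(8,2), heading=90, pen down
FD 6.6: (8,2) -> (8,8.6) [heading=90, draw]
LT 180: heading 90 -> 270
LT 270: heading 270 -> 180
FD 6: (8,8.6) -> (2,8.6) [heading=180, draw]
FD 2.6: (2,8.6) -> (-0.6,8.6) [heading=180, draw]
LT 180: heading 180 -> 0
PD: pen down
FD 5.3: (-0.6,8.6) -> (4.7,8.6) [heading=0, draw]
FD 9.7: (4.7,8.6) -> (14.4,8.6) [heading=0, draw]
FD 8.9: (14.4,8.6) -> (23.3,8.6) [heading=0, draw]
LT 180: heading 0 -> 180
Final: pos=(23.3,8.6), heading=180, 6 segment(s) drawn

Answer: 180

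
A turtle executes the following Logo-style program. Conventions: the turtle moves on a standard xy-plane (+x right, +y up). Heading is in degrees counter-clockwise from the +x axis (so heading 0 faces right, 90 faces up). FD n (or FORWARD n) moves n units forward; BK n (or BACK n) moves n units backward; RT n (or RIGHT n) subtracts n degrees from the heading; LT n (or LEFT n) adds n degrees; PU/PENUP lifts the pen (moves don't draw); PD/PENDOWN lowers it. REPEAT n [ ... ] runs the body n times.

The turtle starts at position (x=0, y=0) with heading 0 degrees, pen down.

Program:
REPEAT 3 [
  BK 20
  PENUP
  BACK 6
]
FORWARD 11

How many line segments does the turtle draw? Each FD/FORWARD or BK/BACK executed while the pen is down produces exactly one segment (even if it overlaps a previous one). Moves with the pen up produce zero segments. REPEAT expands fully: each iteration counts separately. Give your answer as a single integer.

Executing turtle program step by step:
Start: pos=(0,0), heading=0, pen down
REPEAT 3 [
  -- iteration 1/3 --
  BK 20: (0,0) -> (-20,0) [heading=0, draw]
  PU: pen up
  BK 6: (-20,0) -> (-26,0) [heading=0, move]
  -- iteration 2/3 --
  BK 20: (-26,0) -> (-46,0) [heading=0, move]
  PU: pen up
  BK 6: (-46,0) -> (-52,0) [heading=0, move]
  -- iteration 3/3 --
  BK 20: (-52,0) -> (-72,0) [heading=0, move]
  PU: pen up
  BK 6: (-72,0) -> (-78,0) [heading=0, move]
]
FD 11: (-78,0) -> (-67,0) [heading=0, move]
Final: pos=(-67,0), heading=0, 1 segment(s) drawn
Segments drawn: 1

Answer: 1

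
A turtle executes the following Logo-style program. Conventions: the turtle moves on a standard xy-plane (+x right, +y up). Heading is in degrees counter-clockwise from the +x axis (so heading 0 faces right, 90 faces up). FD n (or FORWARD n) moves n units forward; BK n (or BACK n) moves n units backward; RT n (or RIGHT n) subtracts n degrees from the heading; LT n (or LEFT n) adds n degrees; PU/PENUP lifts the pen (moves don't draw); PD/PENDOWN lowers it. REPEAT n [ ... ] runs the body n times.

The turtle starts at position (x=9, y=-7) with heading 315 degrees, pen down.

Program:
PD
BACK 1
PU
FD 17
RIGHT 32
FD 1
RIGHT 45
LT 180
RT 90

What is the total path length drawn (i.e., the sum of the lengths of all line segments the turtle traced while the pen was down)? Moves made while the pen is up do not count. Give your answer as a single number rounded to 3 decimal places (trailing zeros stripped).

Executing turtle program step by step:
Start: pos=(9,-7), heading=315, pen down
PD: pen down
BK 1: (9,-7) -> (8.293,-6.293) [heading=315, draw]
PU: pen up
FD 17: (8.293,-6.293) -> (20.314,-18.314) [heading=315, move]
RT 32: heading 315 -> 283
FD 1: (20.314,-18.314) -> (20.539,-19.288) [heading=283, move]
RT 45: heading 283 -> 238
LT 180: heading 238 -> 58
RT 90: heading 58 -> 328
Final: pos=(20.539,-19.288), heading=328, 1 segment(s) drawn

Segment lengths:
  seg 1: (9,-7) -> (8.293,-6.293), length = 1
Total = 1

Answer: 1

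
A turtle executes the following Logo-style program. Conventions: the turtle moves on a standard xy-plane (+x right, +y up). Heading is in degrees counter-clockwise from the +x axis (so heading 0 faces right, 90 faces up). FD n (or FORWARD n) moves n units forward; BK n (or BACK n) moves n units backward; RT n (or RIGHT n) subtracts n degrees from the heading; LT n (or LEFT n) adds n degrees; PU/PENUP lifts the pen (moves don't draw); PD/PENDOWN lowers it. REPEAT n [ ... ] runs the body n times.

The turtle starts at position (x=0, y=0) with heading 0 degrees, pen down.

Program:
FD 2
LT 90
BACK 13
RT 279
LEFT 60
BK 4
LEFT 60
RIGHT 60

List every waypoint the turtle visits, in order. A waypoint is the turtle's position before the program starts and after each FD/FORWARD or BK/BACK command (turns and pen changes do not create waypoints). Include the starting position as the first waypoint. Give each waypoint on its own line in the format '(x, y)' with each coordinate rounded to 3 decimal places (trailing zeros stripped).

Executing turtle program step by step:
Start: pos=(0,0), heading=0, pen down
FD 2: (0,0) -> (2,0) [heading=0, draw]
LT 90: heading 0 -> 90
BK 13: (2,0) -> (2,-13) [heading=90, draw]
RT 279: heading 90 -> 171
LT 60: heading 171 -> 231
BK 4: (2,-13) -> (4.517,-9.891) [heading=231, draw]
LT 60: heading 231 -> 291
RT 60: heading 291 -> 231
Final: pos=(4.517,-9.891), heading=231, 3 segment(s) drawn
Waypoints (4 total):
(0, 0)
(2, 0)
(2, -13)
(4.517, -9.891)

Answer: (0, 0)
(2, 0)
(2, -13)
(4.517, -9.891)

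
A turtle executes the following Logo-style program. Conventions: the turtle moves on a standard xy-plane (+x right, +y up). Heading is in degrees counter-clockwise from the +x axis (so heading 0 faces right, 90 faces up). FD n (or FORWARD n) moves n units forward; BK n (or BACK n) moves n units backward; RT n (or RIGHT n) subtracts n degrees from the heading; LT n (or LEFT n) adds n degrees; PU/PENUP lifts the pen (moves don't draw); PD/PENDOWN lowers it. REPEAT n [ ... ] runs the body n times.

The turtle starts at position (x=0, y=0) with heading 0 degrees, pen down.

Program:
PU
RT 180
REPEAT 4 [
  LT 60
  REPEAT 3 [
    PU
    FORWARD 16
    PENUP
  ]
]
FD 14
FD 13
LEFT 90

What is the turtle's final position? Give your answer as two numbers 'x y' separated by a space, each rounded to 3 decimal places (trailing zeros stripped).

Answer: 85.5 -18.187

Derivation:
Executing turtle program step by step:
Start: pos=(0,0), heading=0, pen down
PU: pen up
RT 180: heading 0 -> 180
REPEAT 4 [
  -- iteration 1/4 --
  LT 60: heading 180 -> 240
  REPEAT 3 [
    -- iteration 1/3 --
    PU: pen up
    FD 16: (0,0) -> (-8,-13.856) [heading=240, move]
    PU: pen up
    -- iteration 2/3 --
    PU: pen up
    FD 16: (-8,-13.856) -> (-16,-27.713) [heading=240, move]
    PU: pen up
    -- iteration 3/3 --
    PU: pen up
    FD 16: (-16,-27.713) -> (-24,-41.569) [heading=240, move]
    PU: pen up
  ]
  -- iteration 2/4 --
  LT 60: heading 240 -> 300
  REPEAT 3 [
    -- iteration 1/3 --
    PU: pen up
    FD 16: (-24,-41.569) -> (-16,-55.426) [heading=300, move]
    PU: pen up
    -- iteration 2/3 --
    PU: pen up
    FD 16: (-16,-55.426) -> (-8,-69.282) [heading=300, move]
    PU: pen up
    -- iteration 3/3 --
    PU: pen up
    FD 16: (-8,-69.282) -> (0,-83.138) [heading=300, move]
    PU: pen up
  ]
  -- iteration 3/4 --
  LT 60: heading 300 -> 0
  REPEAT 3 [
    -- iteration 1/3 --
    PU: pen up
    FD 16: (0,-83.138) -> (16,-83.138) [heading=0, move]
    PU: pen up
    -- iteration 2/3 --
    PU: pen up
    FD 16: (16,-83.138) -> (32,-83.138) [heading=0, move]
    PU: pen up
    -- iteration 3/3 --
    PU: pen up
    FD 16: (32,-83.138) -> (48,-83.138) [heading=0, move]
    PU: pen up
  ]
  -- iteration 4/4 --
  LT 60: heading 0 -> 60
  REPEAT 3 [
    -- iteration 1/3 --
    PU: pen up
    FD 16: (48,-83.138) -> (56,-69.282) [heading=60, move]
    PU: pen up
    -- iteration 2/3 --
    PU: pen up
    FD 16: (56,-69.282) -> (64,-55.426) [heading=60, move]
    PU: pen up
    -- iteration 3/3 --
    PU: pen up
    FD 16: (64,-55.426) -> (72,-41.569) [heading=60, move]
    PU: pen up
  ]
]
FD 14: (72,-41.569) -> (79,-29.445) [heading=60, move]
FD 13: (79,-29.445) -> (85.5,-18.187) [heading=60, move]
LT 90: heading 60 -> 150
Final: pos=(85.5,-18.187), heading=150, 0 segment(s) drawn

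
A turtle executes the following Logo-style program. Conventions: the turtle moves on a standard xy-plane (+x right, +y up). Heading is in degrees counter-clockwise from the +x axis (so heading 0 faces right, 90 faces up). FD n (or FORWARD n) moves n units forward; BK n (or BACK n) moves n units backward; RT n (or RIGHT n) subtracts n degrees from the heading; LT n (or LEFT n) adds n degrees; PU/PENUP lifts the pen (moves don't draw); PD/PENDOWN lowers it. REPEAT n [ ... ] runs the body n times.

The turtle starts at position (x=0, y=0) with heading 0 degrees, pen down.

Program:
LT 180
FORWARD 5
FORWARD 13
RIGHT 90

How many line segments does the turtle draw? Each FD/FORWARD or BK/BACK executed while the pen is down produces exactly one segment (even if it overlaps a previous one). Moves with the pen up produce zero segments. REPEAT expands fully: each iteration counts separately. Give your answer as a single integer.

Executing turtle program step by step:
Start: pos=(0,0), heading=0, pen down
LT 180: heading 0 -> 180
FD 5: (0,0) -> (-5,0) [heading=180, draw]
FD 13: (-5,0) -> (-18,0) [heading=180, draw]
RT 90: heading 180 -> 90
Final: pos=(-18,0), heading=90, 2 segment(s) drawn
Segments drawn: 2

Answer: 2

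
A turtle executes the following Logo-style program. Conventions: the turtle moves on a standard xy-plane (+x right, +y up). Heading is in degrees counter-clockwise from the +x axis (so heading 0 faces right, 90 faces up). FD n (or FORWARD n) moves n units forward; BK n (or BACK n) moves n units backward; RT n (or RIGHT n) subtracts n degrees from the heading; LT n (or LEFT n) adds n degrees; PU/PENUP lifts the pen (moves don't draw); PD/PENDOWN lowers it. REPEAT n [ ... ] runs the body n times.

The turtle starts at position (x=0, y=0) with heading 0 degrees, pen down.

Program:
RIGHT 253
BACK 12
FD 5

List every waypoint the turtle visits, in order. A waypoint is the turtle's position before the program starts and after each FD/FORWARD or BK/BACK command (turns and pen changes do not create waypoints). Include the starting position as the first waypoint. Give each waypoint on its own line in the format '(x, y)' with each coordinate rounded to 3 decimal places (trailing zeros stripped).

Executing turtle program step by step:
Start: pos=(0,0), heading=0, pen down
RT 253: heading 0 -> 107
BK 12: (0,0) -> (3.508,-11.476) [heading=107, draw]
FD 5: (3.508,-11.476) -> (2.047,-6.694) [heading=107, draw]
Final: pos=(2.047,-6.694), heading=107, 2 segment(s) drawn
Waypoints (3 total):
(0, 0)
(3.508, -11.476)
(2.047, -6.694)

Answer: (0, 0)
(3.508, -11.476)
(2.047, -6.694)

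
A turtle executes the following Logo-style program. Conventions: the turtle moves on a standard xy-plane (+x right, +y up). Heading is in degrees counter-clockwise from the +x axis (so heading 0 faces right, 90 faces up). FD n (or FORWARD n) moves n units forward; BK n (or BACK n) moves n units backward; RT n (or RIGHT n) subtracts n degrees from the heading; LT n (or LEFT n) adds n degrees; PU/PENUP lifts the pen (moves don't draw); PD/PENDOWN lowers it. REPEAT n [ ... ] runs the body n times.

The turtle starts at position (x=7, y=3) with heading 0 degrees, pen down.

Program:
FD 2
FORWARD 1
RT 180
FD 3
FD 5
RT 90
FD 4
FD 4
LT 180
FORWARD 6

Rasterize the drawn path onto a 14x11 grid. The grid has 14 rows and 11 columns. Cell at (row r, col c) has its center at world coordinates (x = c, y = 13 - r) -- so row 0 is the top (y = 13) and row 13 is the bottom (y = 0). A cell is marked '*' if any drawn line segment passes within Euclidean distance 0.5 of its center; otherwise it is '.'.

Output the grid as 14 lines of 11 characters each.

Answer: ...........
...........
..*........
..*........
..*........
..*........
..*........
..*........
..*........
..*........
..*********
...........
...........
...........

Derivation:
Segment 0: (7,3) -> (9,3)
Segment 1: (9,3) -> (10,3)
Segment 2: (10,3) -> (7,3)
Segment 3: (7,3) -> (2,3)
Segment 4: (2,3) -> (2,7)
Segment 5: (2,7) -> (2,11)
Segment 6: (2,11) -> (2,5)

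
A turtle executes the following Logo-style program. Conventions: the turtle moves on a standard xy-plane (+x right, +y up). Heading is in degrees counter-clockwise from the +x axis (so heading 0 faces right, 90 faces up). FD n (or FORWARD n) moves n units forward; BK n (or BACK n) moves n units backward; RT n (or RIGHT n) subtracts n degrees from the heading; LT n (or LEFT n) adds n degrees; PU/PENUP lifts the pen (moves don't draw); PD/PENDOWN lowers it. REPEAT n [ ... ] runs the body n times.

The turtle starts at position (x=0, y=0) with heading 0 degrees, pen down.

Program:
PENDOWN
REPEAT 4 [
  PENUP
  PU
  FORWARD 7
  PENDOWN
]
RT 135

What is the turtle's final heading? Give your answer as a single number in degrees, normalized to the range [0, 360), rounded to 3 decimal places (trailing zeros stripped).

Executing turtle program step by step:
Start: pos=(0,0), heading=0, pen down
PD: pen down
REPEAT 4 [
  -- iteration 1/4 --
  PU: pen up
  PU: pen up
  FD 7: (0,0) -> (7,0) [heading=0, move]
  PD: pen down
  -- iteration 2/4 --
  PU: pen up
  PU: pen up
  FD 7: (7,0) -> (14,0) [heading=0, move]
  PD: pen down
  -- iteration 3/4 --
  PU: pen up
  PU: pen up
  FD 7: (14,0) -> (21,0) [heading=0, move]
  PD: pen down
  -- iteration 4/4 --
  PU: pen up
  PU: pen up
  FD 7: (21,0) -> (28,0) [heading=0, move]
  PD: pen down
]
RT 135: heading 0 -> 225
Final: pos=(28,0), heading=225, 0 segment(s) drawn

Answer: 225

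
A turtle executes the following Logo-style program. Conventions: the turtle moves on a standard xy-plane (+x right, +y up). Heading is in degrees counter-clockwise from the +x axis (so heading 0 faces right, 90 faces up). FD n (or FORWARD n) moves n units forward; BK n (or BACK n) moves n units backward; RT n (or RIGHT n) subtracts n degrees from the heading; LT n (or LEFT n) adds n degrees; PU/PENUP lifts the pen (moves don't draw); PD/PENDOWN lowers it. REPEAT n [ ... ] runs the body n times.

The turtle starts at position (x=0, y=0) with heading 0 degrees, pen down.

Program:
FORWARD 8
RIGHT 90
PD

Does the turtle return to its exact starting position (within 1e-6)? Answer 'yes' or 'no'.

Executing turtle program step by step:
Start: pos=(0,0), heading=0, pen down
FD 8: (0,0) -> (8,0) [heading=0, draw]
RT 90: heading 0 -> 270
PD: pen down
Final: pos=(8,0), heading=270, 1 segment(s) drawn

Start position: (0, 0)
Final position: (8, 0)
Distance = 8; >= 1e-6 -> NOT closed

Answer: no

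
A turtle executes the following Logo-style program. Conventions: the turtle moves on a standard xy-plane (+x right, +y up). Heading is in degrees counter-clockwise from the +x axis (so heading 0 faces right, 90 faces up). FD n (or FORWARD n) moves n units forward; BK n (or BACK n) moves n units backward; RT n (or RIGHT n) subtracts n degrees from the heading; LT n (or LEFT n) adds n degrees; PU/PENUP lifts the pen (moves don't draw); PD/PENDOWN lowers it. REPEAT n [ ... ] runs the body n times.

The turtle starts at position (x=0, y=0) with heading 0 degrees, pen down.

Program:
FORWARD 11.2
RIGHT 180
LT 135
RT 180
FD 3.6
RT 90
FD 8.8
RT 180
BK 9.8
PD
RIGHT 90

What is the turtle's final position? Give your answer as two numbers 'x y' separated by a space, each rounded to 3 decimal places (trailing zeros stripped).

Answer: 21.807 15.698

Derivation:
Executing turtle program step by step:
Start: pos=(0,0), heading=0, pen down
FD 11.2: (0,0) -> (11.2,0) [heading=0, draw]
RT 180: heading 0 -> 180
LT 135: heading 180 -> 315
RT 180: heading 315 -> 135
FD 3.6: (11.2,0) -> (8.654,2.546) [heading=135, draw]
RT 90: heading 135 -> 45
FD 8.8: (8.654,2.546) -> (14.877,8.768) [heading=45, draw]
RT 180: heading 45 -> 225
BK 9.8: (14.877,8.768) -> (21.807,15.698) [heading=225, draw]
PD: pen down
RT 90: heading 225 -> 135
Final: pos=(21.807,15.698), heading=135, 4 segment(s) drawn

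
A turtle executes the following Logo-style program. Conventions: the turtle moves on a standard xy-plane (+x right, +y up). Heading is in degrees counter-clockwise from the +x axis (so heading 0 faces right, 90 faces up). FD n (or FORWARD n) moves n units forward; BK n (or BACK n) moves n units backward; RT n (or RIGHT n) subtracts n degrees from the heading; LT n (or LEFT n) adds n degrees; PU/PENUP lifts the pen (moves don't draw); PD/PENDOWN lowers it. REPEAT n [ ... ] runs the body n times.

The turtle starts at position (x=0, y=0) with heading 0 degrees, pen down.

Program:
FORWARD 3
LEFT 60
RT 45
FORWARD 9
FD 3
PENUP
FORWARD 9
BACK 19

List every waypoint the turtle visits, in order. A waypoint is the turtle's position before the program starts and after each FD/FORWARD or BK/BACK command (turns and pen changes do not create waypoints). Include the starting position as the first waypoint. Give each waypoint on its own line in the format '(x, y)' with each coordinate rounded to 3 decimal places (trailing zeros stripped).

Executing turtle program step by step:
Start: pos=(0,0), heading=0, pen down
FD 3: (0,0) -> (3,0) [heading=0, draw]
LT 60: heading 0 -> 60
RT 45: heading 60 -> 15
FD 9: (3,0) -> (11.693,2.329) [heading=15, draw]
FD 3: (11.693,2.329) -> (14.591,3.106) [heading=15, draw]
PU: pen up
FD 9: (14.591,3.106) -> (23.284,5.435) [heading=15, move]
BK 19: (23.284,5.435) -> (4.932,0.518) [heading=15, move]
Final: pos=(4.932,0.518), heading=15, 3 segment(s) drawn
Waypoints (6 total):
(0, 0)
(3, 0)
(11.693, 2.329)
(14.591, 3.106)
(23.284, 5.435)
(4.932, 0.518)

Answer: (0, 0)
(3, 0)
(11.693, 2.329)
(14.591, 3.106)
(23.284, 5.435)
(4.932, 0.518)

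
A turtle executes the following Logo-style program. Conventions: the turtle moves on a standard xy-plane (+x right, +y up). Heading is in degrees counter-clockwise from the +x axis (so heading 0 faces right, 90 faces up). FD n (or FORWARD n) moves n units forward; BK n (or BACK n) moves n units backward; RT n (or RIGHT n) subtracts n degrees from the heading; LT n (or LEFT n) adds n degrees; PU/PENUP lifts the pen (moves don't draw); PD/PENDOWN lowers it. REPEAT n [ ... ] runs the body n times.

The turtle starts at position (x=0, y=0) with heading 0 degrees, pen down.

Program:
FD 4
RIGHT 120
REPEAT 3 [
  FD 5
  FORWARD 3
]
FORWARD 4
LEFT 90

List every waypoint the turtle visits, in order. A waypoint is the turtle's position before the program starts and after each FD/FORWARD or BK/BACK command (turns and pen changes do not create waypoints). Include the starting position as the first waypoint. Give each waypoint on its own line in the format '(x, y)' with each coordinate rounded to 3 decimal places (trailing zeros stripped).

Executing turtle program step by step:
Start: pos=(0,0), heading=0, pen down
FD 4: (0,0) -> (4,0) [heading=0, draw]
RT 120: heading 0 -> 240
REPEAT 3 [
  -- iteration 1/3 --
  FD 5: (4,0) -> (1.5,-4.33) [heading=240, draw]
  FD 3: (1.5,-4.33) -> (0,-6.928) [heading=240, draw]
  -- iteration 2/3 --
  FD 5: (0,-6.928) -> (-2.5,-11.258) [heading=240, draw]
  FD 3: (-2.5,-11.258) -> (-4,-13.856) [heading=240, draw]
  -- iteration 3/3 --
  FD 5: (-4,-13.856) -> (-6.5,-18.187) [heading=240, draw]
  FD 3: (-6.5,-18.187) -> (-8,-20.785) [heading=240, draw]
]
FD 4: (-8,-20.785) -> (-10,-24.249) [heading=240, draw]
LT 90: heading 240 -> 330
Final: pos=(-10,-24.249), heading=330, 8 segment(s) drawn
Waypoints (9 total):
(0, 0)
(4, 0)
(1.5, -4.33)
(0, -6.928)
(-2.5, -11.258)
(-4, -13.856)
(-6.5, -18.187)
(-8, -20.785)
(-10, -24.249)

Answer: (0, 0)
(4, 0)
(1.5, -4.33)
(0, -6.928)
(-2.5, -11.258)
(-4, -13.856)
(-6.5, -18.187)
(-8, -20.785)
(-10, -24.249)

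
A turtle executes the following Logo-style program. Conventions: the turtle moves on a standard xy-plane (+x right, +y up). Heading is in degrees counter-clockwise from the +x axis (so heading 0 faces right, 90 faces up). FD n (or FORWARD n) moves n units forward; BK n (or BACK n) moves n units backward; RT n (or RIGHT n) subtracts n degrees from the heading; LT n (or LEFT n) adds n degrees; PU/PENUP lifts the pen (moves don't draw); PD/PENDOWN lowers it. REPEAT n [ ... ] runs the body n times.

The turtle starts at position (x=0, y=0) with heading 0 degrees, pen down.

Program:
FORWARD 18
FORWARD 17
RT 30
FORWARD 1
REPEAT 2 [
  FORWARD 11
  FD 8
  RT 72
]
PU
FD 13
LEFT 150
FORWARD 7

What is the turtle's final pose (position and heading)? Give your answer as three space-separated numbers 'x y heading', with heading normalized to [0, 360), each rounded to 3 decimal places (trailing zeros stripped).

Executing turtle program step by step:
Start: pos=(0,0), heading=0, pen down
FD 18: (0,0) -> (18,0) [heading=0, draw]
FD 17: (18,0) -> (35,0) [heading=0, draw]
RT 30: heading 0 -> 330
FD 1: (35,0) -> (35.866,-0.5) [heading=330, draw]
REPEAT 2 [
  -- iteration 1/2 --
  FD 11: (35.866,-0.5) -> (45.392,-6) [heading=330, draw]
  FD 8: (45.392,-6) -> (52.321,-10) [heading=330, draw]
  RT 72: heading 330 -> 258
  -- iteration 2/2 --
  FD 11: (52.321,-10) -> (50.033,-20.76) [heading=258, draw]
  FD 8: (50.033,-20.76) -> (48.37,-28.585) [heading=258, draw]
  RT 72: heading 258 -> 186
]
PU: pen up
FD 13: (48.37,-28.585) -> (35.441,-29.944) [heading=186, move]
LT 150: heading 186 -> 336
FD 7: (35.441,-29.944) -> (41.836,-32.791) [heading=336, move]
Final: pos=(41.836,-32.791), heading=336, 7 segment(s) drawn

Answer: 41.836 -32.791 336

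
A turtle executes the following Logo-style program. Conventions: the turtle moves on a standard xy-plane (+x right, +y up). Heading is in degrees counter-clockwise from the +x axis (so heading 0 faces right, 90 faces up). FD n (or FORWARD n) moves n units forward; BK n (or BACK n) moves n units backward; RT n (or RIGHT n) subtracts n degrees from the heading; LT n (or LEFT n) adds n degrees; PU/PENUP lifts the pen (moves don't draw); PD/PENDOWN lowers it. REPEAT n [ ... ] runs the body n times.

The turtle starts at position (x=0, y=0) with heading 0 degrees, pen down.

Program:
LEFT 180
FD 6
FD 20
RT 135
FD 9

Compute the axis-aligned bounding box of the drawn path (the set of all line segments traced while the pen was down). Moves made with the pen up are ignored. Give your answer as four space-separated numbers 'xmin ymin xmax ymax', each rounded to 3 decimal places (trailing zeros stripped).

Answer: -26 0 0 6.364

Derivation:
Executing turtle program step by step:
Start: pos=(0,0), heading=0, pen down
LT 180: heading 0 -> 180
FD 6: (0,0) -> (-6,0) [heading=180, draw]
FD 20: (-6,0) -> (-26,0) [heading=180, draw]
RT 135: heading 180 -> 45
FD 9: (-26,0) -> (-19.636,6.364) [heading=45, draw]
Final: pos=(-19.636,6.364), heading=45, 3 segment(s) drawn

Segment endpoints: x in {-26, -19.636, -6, 0}, y in {0, 0, 0, 6.364}
xmin=-26, ymin=0, xmax=0, ymax=6.364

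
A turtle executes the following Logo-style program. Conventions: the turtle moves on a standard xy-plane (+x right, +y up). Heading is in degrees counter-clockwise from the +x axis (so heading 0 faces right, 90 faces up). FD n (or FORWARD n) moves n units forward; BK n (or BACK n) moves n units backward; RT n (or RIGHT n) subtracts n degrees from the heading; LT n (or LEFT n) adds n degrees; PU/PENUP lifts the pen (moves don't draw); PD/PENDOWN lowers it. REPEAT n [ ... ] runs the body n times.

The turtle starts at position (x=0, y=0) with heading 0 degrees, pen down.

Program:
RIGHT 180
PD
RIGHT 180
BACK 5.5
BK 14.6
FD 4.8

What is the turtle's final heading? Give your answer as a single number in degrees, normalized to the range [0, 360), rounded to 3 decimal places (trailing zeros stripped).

Executing turtle program step by step:
Start: pos=(0,0), heading=0, pen down
RT 180: heading 0 -> 180
PD: pen down
RT 180: heading 180 -> 0
BK 5.5: (0,0) -> (-5.5,0) [heading=0, draw]
BK 14.6: (-5.5,0) -> (-20.1,0) [heading=0, draw]
FD 4.8: (-20.1,0) -> (-15.3,0) [heading=0, draw]
Final: pos=(-15.3,0), heading=0, 3 segment(s) drawn

Answer: 0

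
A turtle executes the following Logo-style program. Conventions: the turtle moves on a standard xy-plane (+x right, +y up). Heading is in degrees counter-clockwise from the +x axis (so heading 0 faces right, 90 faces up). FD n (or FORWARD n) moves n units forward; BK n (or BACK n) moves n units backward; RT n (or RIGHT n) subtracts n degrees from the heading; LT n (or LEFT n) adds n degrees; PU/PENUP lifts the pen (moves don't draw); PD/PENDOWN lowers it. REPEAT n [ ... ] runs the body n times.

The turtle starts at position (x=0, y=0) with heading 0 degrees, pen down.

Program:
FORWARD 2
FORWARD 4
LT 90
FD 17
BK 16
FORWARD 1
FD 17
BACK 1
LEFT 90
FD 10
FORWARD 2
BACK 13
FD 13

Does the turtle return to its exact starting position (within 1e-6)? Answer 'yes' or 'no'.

Answer: no

Derivation:
Executing turtle program step by step:
Start: pos=(0,0), heading=0, pen down
FD 2: (0,0) -> (2,0) [heading=0, draw]
FD 4: (2,0) -> (6,0) [heading=0, draw]
LT 90: heading 0 -> 90
FD 17: (6,0) -> (6,17) [heading=90, draw]
BK 16: (6,17) -> (6,1) [heading=90, draw]
FD 1: (6,1) -> (6,2) [heading=90, draw]
FD 17: (6,2) -> (6,19) [heading=90, draw]
BK 1: (6,19) -> (6,18) [heading=90, draw]
LT 90: heading 90 -> 180
FD 10: (6,18) -> (-4,18) [heading=180, draw]
FD 2: (-4,18) -> (-6,18) [heading=180, draw]
BK 13: (-6,18) -> (7,18) [heading=180, draw]
FD 13: (7,18) -> (-6,18) [heading=180, draw]
Final: pos=(-6,18), heading=180, 11 segment(s) drawn

Start position: (0, 0)
Final position: (-6, 18)
Distance = 18.974; >= 1e-6 -> NOT closed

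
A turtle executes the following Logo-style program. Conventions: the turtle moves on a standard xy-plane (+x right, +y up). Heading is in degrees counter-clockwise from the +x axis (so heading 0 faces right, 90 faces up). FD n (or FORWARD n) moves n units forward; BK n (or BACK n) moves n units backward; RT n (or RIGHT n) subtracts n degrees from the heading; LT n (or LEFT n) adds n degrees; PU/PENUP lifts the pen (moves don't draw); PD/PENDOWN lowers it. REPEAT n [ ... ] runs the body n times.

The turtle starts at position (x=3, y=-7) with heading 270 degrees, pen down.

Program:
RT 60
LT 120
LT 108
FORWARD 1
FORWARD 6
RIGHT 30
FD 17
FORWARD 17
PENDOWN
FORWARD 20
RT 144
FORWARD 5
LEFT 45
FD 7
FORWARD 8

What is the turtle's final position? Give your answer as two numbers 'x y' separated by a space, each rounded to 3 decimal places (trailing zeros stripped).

Executing turtle program step by step:
Start: pos=(3,-7), heading=270, pen down
RT 60: heading 270 -> 210
LT 120: heading 210 -> 330
LT 108: heading 330 -> 78
FD 1: (3,-7) -> (3.208,-6.022) [heading=78, draw]
FD 6: (3.208,-6.022) -> (4.455,-0.153) [heading=78, draw]
RT 30: heading 78 -> 48
FD 17: (4.455,-0.153) -> (15.831,12.48) [heading=48, draw]
FD 17: (15.831,12.48) -> (27.206,25.114) [heading=48, draw]
PD: pen down
FD 20: (27.206,25.114) -> (40.588,39.977) [heading=48, draw]
RT 144: heading 48 -> 264
FD 5: (40.588,39.977) -> (40.066,35.004) [heading=264, draw]
LT 45: heading 264 -> 309
FD 7: (40.066,35.004) -> (44.471,29.564) [heading=309, draw]
FD 8: (44.471,29.564) -> (49.506,23.347) [heading=309, draw]
Final: pos=(49.506,23.347), heading=309, 8 segment(s) drawn

Answer: 49.506 23.347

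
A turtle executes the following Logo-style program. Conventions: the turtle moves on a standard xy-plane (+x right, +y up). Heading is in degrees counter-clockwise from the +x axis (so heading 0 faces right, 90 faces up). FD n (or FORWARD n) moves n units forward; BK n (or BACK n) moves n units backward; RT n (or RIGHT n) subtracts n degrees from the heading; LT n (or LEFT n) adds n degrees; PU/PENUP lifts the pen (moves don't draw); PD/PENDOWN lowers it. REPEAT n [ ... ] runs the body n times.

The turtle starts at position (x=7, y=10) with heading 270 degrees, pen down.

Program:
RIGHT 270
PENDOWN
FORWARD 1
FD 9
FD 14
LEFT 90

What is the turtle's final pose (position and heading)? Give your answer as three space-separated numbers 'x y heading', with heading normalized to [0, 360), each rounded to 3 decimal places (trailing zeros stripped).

Answer: 31 10 90

Derivation:
Executing turtle program step by step:
Start: pos=(7,10), heading=270, pen down
RT 270: heading 270 -> 0
PD: pen down
FD 1: (7,10) -> (8,10) [heading=0, draw]
FD 9: (8,10) -> (17,10) [heading=0, draw]
FD 14: (17,10) -> (31,10) [heading=0, draw]
LT 90: heading 0 -> 90
Final: pos=(31,10), heading=90, 3 segment(s) drawn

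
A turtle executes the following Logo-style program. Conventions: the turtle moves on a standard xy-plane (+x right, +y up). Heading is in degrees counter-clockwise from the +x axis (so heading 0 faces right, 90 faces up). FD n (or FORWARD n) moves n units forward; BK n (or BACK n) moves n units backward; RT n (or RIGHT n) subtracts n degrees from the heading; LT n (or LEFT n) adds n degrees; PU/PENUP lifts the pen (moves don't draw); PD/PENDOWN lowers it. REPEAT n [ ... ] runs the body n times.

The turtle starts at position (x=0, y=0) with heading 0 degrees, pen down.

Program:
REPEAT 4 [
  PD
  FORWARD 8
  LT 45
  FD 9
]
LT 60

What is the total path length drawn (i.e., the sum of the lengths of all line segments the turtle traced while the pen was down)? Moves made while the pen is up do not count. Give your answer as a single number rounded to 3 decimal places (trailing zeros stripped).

Executing turtle program step by step:
Start: pos=(0,0), heading=0, pen down
REPEAT 4 [
  -- iteration 1/4 --
  PD: pen down
  FD 8: (0,0) -> (8,0) [heading=0, draw]
  LT 45: heading 0 -> 45
  FD 9: (8,0) -> (14.364,6.364) [heading=45, draw]
  -- iteration 2/4 --
  PD: pen down
  FD 8: (14.364,6.364) -> (20.021,12.021) [heading=45, draw]
  LT 45: heading 45 -> 90
  FD 9: (20.021,12.021) -> (20.021,21.021) [heading=90, draw]
  -- iteration 3/4 --
  PD: pen down
  FD 8: (20.021,21.021) -> (20.021,29.021) [heading=90, draw]
  LT 45: heading 90 -> 135
  FD 9: (20.021,29.021) -> (13.657,35.385) [heading=135, draw]
  -- iteration 4/4 --
  PD: pen down
  FD 8: (13.657,35.385) -> (8,41.042) [heading=135, draw]
  LT 45: heading 135 -> 180
  FD 9: (8,41.042) -> (-1,41.042) [heading=180, draw]
]
LT 60: heading 180 -> 240
Final: pos=(-1,41.042), heading=240, 8 segment(s) drawn

Segment lengths:
  seg 1: (0,0) -> (8,0), length = 8
  seg 2: (8,0) -> (14.364,6.364), length = 9
  seg 3: (14.364,6.364) -> (20.021,12.021), length = 8
  seg 4: (20.021,12.021) -> (20.021,21.021), length = 9
  seg 5: (20.021,21.021) -> (20.021,29.021), length = 8
  seg 6: (20.021,29.021) -> (13.657,35.385), length = 9
  seg 7: (13.657,35.385) -> (8,41.042), length = 8
  seg 8: (8,41.042) -> (-1,41.042), length = 9
Total = 68

Answer: 68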